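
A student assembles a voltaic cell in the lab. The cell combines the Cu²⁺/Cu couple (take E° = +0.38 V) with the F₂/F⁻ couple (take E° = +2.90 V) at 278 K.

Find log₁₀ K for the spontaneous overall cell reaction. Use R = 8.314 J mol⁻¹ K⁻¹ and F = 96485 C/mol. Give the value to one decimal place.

91.4

Cathode: F₂/F⁻; anode: Cu²⁺/Cu. E°cell = (+2.90) − (+0.38) = +2.52 V, with n = 2.
ΔG° = −nFE° = −RT ln K, so ln K = nFE°/(RT) = (2)(96485)(+2.52) / ((8.314)(278)) = 210.395.
log₁₀ K = 210.395 / ln 10 = 91.4.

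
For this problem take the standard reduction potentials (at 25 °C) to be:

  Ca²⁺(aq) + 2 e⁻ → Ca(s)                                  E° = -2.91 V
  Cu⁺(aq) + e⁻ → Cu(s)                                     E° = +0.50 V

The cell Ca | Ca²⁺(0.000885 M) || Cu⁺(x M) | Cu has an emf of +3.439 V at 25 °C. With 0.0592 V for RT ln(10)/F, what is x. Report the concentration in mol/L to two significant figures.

0.092 M

Cu⁺/Cu is the cathode, Ca²⁺/Ca the anode: E°cell = +3.41 V, n = 2.
Overall reaction: 2 Cu⁺(aq) + Ca(s) → 2 Cu(s) + Ca²⁺(aq); Q = [Ca²⁺]^1/[Cu⁺]^2.
From E = E° − (0.0592/n) log Q: log Q = (E° − E)·n/0.0592 = (+3.41 − (+3.439))·2/0.0592 = -0.9797.
So 2·log[Cu⁺] = 1·log(0.000885) − log Q = -3.0531 − (-0.9797) = -2.0734; log[Cu⁺] = -2.0734 / 2 = -1.0367; [Cu⁺] = 10^(-1.0367) ≈ 0.092 M.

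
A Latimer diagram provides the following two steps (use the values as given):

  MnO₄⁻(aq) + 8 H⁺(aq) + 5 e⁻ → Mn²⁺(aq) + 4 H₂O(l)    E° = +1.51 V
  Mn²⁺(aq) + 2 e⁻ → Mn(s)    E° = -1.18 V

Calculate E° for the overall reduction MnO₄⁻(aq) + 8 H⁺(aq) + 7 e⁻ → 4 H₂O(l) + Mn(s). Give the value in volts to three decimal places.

Standard free energies of sequential steps add: ΔG°₃ = ΔG°₁ + ΔG°₂, so n₃E°₃ = n₁E°₁ + n₂E°₂.
E°₃ = (5×+1.51 + 2×-1.18) / 7 = (+5.190) / 7 = +0.741 V.

+0.741 V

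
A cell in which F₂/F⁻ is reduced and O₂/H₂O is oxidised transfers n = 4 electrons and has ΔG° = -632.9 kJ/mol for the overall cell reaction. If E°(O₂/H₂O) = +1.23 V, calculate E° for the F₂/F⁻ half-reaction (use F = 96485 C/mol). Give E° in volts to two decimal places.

E°cell = −ΔG°/(nF) = −(-632.9×10³)/((4)(96485)) = +1.640 V.
Since F₂/F⁻ is the cathode and O₂/H₂O the anode, E°cell = E°(F₂/F⁻) − E°(O₂/H₂O).
So E°(F₂/F⁻) = E°cell + E°(O₂/H₂O) = +1.640 + (+1.23) = +2.87 V.

+2.87 V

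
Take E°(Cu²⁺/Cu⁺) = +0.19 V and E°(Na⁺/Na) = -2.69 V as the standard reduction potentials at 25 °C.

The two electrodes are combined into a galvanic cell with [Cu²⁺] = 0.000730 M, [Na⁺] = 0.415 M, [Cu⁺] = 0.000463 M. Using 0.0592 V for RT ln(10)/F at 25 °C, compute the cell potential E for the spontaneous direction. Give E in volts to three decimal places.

Cu²⁺/Cu⁺ is the cathode (higher E°), Na⁺/Na the anode: E°cell = +0.19 − (-2.69) = +2.88 V, n = 1.
Overall: Cu²⁺(aq) + Na(s) → Cu⁺(aq) + Na⁺(aq)
Q = [Cu⁺]·[Na⁺] / ([Cu²⁺]); log Q = -0.580.
E = E° − (0.0592/n) log Q = +2.88 − (0.0592/1)(-0.580) = +2.914 V.

+2.914 V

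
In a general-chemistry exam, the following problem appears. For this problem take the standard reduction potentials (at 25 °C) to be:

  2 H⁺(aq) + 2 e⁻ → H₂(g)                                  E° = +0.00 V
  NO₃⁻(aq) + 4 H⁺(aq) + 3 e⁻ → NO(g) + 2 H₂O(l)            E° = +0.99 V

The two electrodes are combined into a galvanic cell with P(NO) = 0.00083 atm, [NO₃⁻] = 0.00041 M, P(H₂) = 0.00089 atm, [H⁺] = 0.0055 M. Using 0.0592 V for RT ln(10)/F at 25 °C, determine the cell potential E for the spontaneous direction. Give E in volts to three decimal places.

+0.849 V

NO₃⁻/NO is the cathode (higher E°), H⁺/H₂ the anode: E°cell = +0.99 − (+0.00) = +0.99 V, n = 6.
Overall: 2 NO₃⁻(aq) + 2 H⁺(aq) + 3 H₂(g) → 2 NO(g) + 4 H₂O(l)
Q = P(NO)^2 / ([NO₃⁻]^2·[H⁺]^2·P(H₂)^3); log Q = 14.284.
E = E° − (0.0592/n) log Q = +0.99 − (0.0592/6)(14.284) = +0.849 V.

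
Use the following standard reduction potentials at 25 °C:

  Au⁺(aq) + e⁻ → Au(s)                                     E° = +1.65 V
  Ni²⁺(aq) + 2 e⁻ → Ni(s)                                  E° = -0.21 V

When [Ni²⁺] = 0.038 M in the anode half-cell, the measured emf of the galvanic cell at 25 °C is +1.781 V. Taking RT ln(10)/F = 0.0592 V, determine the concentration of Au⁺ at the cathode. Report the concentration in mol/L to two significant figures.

0.0090 M

Au⁺/Au is the cathode, Ni²⁺/Ni the anode: E°cell = +1.86 V, n = 2.
Overall reaction: 2 Au⁺(aq) + Ni(s) → 2 Au(s) + Ni²⁺(aq); Q = [Ni²⁺]^1/[Au⁺]^2.
From E = E° − (0.0592/n) log Q: log Q = (E° − E)·n/0.0592 = (+1.86 − (+1.781))·2/0.0592 = 2.6689.
So 2·log[Au⁺] = 1·log(0.038) − log Q = -1.4202 − (2.6689) = -4.0891; log[Au⁺] = -4.0891 / 2 = -2.0446; [Au⁺] = 10^(-2.0446) ≈ 0.0090 M.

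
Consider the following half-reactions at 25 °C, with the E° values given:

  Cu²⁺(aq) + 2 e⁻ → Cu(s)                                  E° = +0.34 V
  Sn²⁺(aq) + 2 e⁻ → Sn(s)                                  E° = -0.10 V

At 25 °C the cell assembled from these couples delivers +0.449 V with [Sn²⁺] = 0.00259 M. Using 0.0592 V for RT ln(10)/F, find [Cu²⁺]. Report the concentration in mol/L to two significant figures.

Cu²⁺/Cu is the cathode, Sn²⁺/Sn the anode: E°cell = +0.44 V, n = 2.
Overall reaction: Cu²⁺(aq) + Sn(s) → Cu(s) + Sn²⁺(aq); Q = [Sn²⁺]^1/[Cu²⁺]^1.
From E = E° − (0.0592/n) log Q: log Q = (E° − E)·n/0.0592 = (+0.44 − (+0.449))·2/0.0592 = -0.3041.
So 1·log[Cu²⁺] = 1·log(0.00259) − log Q = -2.5867 − (-0.3041) = -2.2826; [Cu²⁺] = 10^(-2.2826) ≈ 0.0052 M.

0.0052 M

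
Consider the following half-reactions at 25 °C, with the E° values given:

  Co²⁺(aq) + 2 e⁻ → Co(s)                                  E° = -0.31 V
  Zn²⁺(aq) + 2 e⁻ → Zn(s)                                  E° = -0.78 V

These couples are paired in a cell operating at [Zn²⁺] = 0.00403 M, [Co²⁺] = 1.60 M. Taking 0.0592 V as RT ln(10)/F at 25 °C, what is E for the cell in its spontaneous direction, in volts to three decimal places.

+0.547 V

Co²⁺/Co is the cathode (higher E°), Zn²⁺/Zn the anode: E°cell = -0.31 − (-0.78) = +0.47 V, n = 2.
Overall: Co²⁺(aq) + Zn(s) → Co(s) + Zn²⁺(aq)
Q = [Zn²⁺] / ([Co²⁺]); log Q = -2.599.
E = E° − (0.0592/n) log Q = +0.47 − (0.0592/2)(-2.599) = +0.547 V.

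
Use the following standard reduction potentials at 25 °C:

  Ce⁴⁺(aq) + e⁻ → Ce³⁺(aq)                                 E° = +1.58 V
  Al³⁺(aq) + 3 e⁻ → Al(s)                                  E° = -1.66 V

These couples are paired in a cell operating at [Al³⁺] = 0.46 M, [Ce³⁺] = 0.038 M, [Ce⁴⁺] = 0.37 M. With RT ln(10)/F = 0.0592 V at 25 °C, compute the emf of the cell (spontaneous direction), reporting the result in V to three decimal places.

Ce⁴⁺/Ce³⁺ is the cathode (higher E°), Al³⁺/Al the anode: E°cell = +1.58 − (-1.66) = +3.24 V, n = 3.
Overall: 3 Ce⁴⁺(aq) + Al(s) → 3 Ce³⁺(aq) + Al³⁺(aq)
Q = [Ce³⁺]^3·[Al³⁺] / ([Ce⁴⁺]^3); log Q = -3.302.
E = E° − (0.0592/n) log Q = +3.24 − (0.0592/3)(-3.302) = +3.305 V.

+3.305 V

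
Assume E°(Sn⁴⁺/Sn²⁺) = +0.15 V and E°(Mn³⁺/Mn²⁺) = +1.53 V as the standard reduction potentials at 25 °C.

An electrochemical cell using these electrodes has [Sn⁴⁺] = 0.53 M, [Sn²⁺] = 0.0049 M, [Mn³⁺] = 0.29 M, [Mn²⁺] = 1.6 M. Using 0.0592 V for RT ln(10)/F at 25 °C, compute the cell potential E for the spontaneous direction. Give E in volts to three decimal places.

+1.276 V

Mn³⁺/Mn²⁺ is the cathode (higher E°), Sn⁴⁺/Sn²⁺ the anode: E°cell = +1.53 − (+0.15) = +1.38 V, n = 2.
Overall: 2 Mn³⁺(aq) + Sn²⁺(aq) → 2 Mn²⁺(aq) + Sn⁴⁺(aq)
Q = [Mn²⁺]^2·[Sn⁴⁺] / ([Mn³⁺]^2·[Sn²⁺]); log Q = 3.518.
E = E° − (0.0592/n) log Q = +1.38 − (0.0592/2)(3.518) = +1.276 V.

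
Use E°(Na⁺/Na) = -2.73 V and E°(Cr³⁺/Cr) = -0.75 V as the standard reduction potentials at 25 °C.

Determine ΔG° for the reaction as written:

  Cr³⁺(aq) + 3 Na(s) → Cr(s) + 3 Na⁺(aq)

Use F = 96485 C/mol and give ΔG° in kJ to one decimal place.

-573.1 kJ

As written, Cr³⁺/Cr is reduced (cathode) and Na⁺/Na is oxidised (anode), so E°cell = (-0.75) − (-2.73) = +1.98 V.
Balancing electrons gives n = 3.
ΔG° = −nFE° = −(3)(96485)(+1.98) = -573,121 J = -573.1 kJ.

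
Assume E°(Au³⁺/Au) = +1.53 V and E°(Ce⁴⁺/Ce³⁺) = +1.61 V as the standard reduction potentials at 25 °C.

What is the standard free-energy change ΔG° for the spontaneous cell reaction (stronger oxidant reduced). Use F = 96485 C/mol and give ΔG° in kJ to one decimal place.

Ce⁴⁺/Ce³⁺ (E° = +1.61 V) is the cathode; Au³⁺/Au (E° = +1.53 V) is the anode, so E°cell = +0.08 V.
Balancing electrons gives n = 3 (lcm of 1 and 3).
ΔG° = −nFE° = −(3)(96485)(+0.08) = -23,156 J = -23.2 kJ.

-23.2 kJ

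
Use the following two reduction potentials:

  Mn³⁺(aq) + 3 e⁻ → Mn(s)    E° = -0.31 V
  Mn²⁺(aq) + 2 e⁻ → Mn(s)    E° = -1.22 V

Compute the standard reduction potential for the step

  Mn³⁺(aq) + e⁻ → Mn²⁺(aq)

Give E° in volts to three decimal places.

+1.510 V

Sequential free energies add, so n₃E°₃ = n₁E°₁ + n₂E°₂.
With n₃ = 3, and the known step contributing 2×(-1.22) V, the unknown satisfies 1·E° = 3×(-0.31) − 2×(-1.22) = +1.510.
E° = +1.510 / 1 = +1.510 V.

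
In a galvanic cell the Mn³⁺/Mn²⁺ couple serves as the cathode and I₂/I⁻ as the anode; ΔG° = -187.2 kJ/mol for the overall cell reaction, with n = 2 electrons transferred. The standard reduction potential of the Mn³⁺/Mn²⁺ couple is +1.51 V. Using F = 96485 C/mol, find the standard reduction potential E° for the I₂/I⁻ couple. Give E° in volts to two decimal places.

+0.54 V

E°cell = −ΔG°/(nF) = −(-187.2×10³)/((2)(96485)) = +0.970 V.
Since Mn³⁺/Mn²⁺ is the cathode and I₂/I⁻ the anode, E°cell = E°(Mn³⁺/Mn²⁺) − E°(I₂/I⁻).
So E°(I₂/I⁻) = E°(Mn³⁺/Mn²⁺) − E°cell = (+1.51) − (+0.970) = +0.54 V.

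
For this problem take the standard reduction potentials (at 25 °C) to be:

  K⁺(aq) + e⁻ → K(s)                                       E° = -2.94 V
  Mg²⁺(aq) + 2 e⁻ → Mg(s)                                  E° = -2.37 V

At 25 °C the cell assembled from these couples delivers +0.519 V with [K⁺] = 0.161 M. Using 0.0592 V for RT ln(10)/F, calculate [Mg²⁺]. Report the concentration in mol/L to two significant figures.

0.00049 M

Mg²⁺/Mg is the cathode, K⁺/K the anode: E°cell = +0.57 V, n = 2.
Overall reaction: Mg²⁺(aq) + 2 K(s) → Mg(s) + 2 K⁺(aq); Q = [K⁺]^2/[Mg²⁺]^1.
From E = E° − (0.0592/n) log Q: log Q = (E° − E)·n/0.0592 = (+0.57 − (+0.519))·2/0.0592 = 1.7230.
So 1·log[Mg²⁺] = 2·log(0.161) − log Q = -1.5863 − (1.7230) = -3.3093; [Mg²⁺] = 10^(-3.3093) ≈ 0.00049 M.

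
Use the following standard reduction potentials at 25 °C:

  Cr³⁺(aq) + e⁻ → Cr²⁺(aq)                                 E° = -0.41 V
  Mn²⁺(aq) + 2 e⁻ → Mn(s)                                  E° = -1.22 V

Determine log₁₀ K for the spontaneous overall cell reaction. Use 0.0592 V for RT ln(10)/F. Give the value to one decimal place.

Cathode: Cr³⁺/Cr²⁺; anode: Mn²⁺/Mn. E°cell = +0.81 V, n = 2.
log K = nE°cell / 0.0592 = (2)(+0.81) / 0.0592 = 27.4.

27.4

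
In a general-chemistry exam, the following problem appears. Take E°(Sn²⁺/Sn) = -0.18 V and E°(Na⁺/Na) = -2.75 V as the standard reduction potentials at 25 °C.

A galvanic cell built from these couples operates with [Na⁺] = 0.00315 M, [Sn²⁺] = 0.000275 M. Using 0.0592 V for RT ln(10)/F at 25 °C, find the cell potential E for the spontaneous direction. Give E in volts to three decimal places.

+2.613 V

Sn²⁺/Sn is the cathode (higher E°), Na⁺/Na the anode: E°cell = -0.18 − (-2.75) = +2.57 V, n = 2.
Overall: Sn²⁺(aq) + 2 Na(s) → Sn(s) + 2 Na⁺(aq)
Q = [Na⁺]^2 / ([Sn²⁺]); log Q = -1.443.
E = E° − (0.0592/n) log Q = +2.57 − (0.0592/2)(-1.443) = +2.613 V.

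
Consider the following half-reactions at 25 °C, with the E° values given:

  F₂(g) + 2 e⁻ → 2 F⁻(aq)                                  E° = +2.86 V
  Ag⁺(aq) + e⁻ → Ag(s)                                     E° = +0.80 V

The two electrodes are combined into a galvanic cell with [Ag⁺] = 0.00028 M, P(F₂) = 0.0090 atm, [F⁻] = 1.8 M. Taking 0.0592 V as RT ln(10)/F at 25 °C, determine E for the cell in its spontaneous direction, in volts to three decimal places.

F₂/F⁻ is the cathode (higher E°), Ag⁺/Ag the anode: E°cell = +2.86 − (+0.80) = +2.06 V, n = 2.
Overall: F₂(g) + 2 Ag(s) → 2 F⁻(aq) + 2 Ag⁺(aq)
Q = [F⁻]^2·[Ag⁺]^2 / (P(F₂)); log Q = -4.549.
E = E° − (0.0592/n) log Q = +2.06 − (0.0592/2)(-4.549) = +2.195 V.

+2.195 V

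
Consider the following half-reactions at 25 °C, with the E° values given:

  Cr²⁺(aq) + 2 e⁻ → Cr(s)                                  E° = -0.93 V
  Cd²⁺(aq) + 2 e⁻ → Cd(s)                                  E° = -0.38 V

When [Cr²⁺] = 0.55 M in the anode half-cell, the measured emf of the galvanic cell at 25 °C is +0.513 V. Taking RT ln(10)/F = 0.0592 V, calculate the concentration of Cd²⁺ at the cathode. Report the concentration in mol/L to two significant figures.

Cd²⁺/Cd is the cathode, Cr²⁺/Cr the anode: E°cell = +0.55 V, n = 2.
Overall reaction: Cd²⁺(aq) + Cr(s) → Cd(s) + Cr²⁺(aq); Q = [Cr²⁺]^1/[Cd²⁺]^1.
From E = E° − (0.0592/n) log Q: log Q = (E° − E)·n/0.0592 = (+0.55 − (+0.513))·2/0.0592 = 1.2500.
So 1·log[Cd²⁺] = 1·log(0.55) − log Q = -0.2596 − (1.2500) = -1.5096; [Cd²⁺] = 10^(-1.5096) ≈ 0.031 M.

0.031 M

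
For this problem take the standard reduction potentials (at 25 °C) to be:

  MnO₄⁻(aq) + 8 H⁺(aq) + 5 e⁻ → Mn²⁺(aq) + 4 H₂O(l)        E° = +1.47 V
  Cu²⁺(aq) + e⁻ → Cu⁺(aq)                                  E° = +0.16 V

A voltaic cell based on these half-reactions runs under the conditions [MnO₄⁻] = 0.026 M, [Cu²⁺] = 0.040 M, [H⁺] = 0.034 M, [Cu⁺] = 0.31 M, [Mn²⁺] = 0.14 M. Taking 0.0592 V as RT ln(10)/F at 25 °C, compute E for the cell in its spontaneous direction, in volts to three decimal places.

+1.215 V

MnO₄⁻/Mn²⁺ is the cathode (higher E°), Cu²⁺/Cu⁺ the anode: E°cell = +1.47 − (+0.16) = +1.31 V, n = 5.
Overall: MnO₄⁻(aq) + 8 H⁺(aq) + 5 Cu⁺(aq) → Mn²⁺(aq) + 4 H₂O(l) + 5 Cu²⁺(aq)
Q = [Mn²⁺]·[Cu²⁺]^5 / ([MnO₄⁻]·[H⁺]^8·[Cu⁺]^5); log Q = 8.033.
E = E° − (0.0592/n) log Q = +1.31 − (0.0592/5)(8.033) = +1.215 V.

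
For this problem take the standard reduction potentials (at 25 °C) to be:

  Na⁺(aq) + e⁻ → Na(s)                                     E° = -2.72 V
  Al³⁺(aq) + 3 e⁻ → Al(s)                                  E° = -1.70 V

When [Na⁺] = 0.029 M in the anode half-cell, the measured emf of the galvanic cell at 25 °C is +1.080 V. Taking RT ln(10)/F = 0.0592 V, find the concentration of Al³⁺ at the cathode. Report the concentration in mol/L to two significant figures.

0.027 M

Al³⁺/Al is the cathode, Na⁺/Na the anode: E°cell = +1.02 V, n = 3.
Overall reaction: Al³⁺(aq) + 3 Na(s) → Al(s) + 3 Na⁺(aq); Q = [Na⁺]^3/[Al³⁺]^1.
From E = E° − (0.0592/n) log Q: log Q = (E° − E)·n/0.0592 = (+1.02 − (+1.080))·3/0.0592 = -3.0405.
So 1·log[Al³⁺] = 3·log(0.029) − log Q = -4.6128 − (-3.0405) = -1.5723; [Al³⁺] = 10^(-1.5723) ≈ 0.027 M.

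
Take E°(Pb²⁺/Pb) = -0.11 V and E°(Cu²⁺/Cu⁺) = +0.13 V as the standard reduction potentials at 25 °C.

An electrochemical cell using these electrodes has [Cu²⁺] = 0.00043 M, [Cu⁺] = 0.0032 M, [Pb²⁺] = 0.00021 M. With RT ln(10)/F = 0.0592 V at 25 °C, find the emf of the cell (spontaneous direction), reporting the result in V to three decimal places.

+0.297 V

Cu²⁺/Cu⁺ is the cathode (higher E°), Pb²⁺/Pb the anode: E°cell = +0.13 − (-0.11) = +0.24 V, n = 2.
Overall: 2 Cu²⁺(aq) + Pb(s) → 2 Cu⁺(aq) + Pb²⁺(aq)
Q = [Cu⁺]^2·[Pb²⁺] / ([Cu²⁺]^2); log Q = -1.934.
E = E° − (0.0592/n) log Q = +0.24 − (0.0592/2)(-1.934) = +0.297 V.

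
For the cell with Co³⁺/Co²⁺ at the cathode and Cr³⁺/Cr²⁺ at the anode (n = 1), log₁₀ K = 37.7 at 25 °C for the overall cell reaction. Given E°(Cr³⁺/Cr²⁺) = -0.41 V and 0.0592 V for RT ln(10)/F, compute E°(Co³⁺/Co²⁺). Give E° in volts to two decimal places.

E°cell = (0.0592/n)·log K = (0.0592/1)(37.7) = +2.232 V.
Since Co³⁺/Co²⁺ is the cathode and Cr³⁺/Cr²⁺ the anode, E°cell = E°(Co³⁺/Co²⁺) − E°(Cr³⁺/Cr²⁺).
So E°(Co³⁺/Co²⁺) = E°cell + E°(Cr³⁺/Cr²⁺) = +2.232 + (-0.41) = +1.82 V.

+1.82 V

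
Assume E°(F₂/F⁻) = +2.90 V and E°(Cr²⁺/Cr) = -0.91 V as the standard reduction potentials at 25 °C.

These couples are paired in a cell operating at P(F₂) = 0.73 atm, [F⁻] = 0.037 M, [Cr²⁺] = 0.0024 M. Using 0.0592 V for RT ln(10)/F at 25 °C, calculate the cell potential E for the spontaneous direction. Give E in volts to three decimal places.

+3.968 V

F₂/F⁻ is the cathode (higher E°), Cr²⁺/Cr the anode: E°cell = +2.90 − (-0.91) = +3.81 V, n = 2.
Overall: F₂(g) + Cr(s) → 2 F⁻(aq) + Cr²⁺(aq)
Q = [F⁻]^2·[Cr²⁺] / (P(F₂)); log Q = -5.347.
E = E° − (0.0592/n) log Q = +3.81 − (0.0592/2)(-5.347) = +3.968 V.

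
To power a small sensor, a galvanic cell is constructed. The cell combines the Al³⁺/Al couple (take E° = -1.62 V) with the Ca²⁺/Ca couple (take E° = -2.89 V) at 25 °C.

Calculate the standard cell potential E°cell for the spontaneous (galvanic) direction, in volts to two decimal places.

+1.27 V

The Al³⁺/Al couple has the higher reduction potential, so it is the cathode; Ca²⁺/Ca is oxidised at the anode.
E°cell = E°(cathode) − E°(anode) = (-1.62) − (-2.89) = +1.27 V.
Since E°cell > 0, the reaction is spontaneous under standard conditions.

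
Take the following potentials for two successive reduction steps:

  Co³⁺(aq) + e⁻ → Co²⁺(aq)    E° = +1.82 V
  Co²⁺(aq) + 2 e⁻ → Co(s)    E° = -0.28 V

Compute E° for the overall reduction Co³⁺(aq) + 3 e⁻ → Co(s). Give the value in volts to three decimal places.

Standard free energies of sequential steps add: ΔG°₃ = ΔG°₁ + ΔG°₂, so n₃E°₃ = n₁E°₁ + n₂E°₂.
E°₃ = (1×+1.82 + 2×-0.28) / 3 = (+1.260) / 3 = +0.420 V.

+0.420 V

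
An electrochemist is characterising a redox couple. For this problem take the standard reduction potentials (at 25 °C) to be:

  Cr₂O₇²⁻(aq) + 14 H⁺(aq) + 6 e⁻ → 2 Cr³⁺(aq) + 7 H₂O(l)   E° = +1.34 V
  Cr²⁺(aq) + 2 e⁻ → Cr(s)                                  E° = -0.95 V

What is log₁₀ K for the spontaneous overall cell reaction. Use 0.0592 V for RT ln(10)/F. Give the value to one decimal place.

Cathode: Cr₂O₇²⁻/Cr³⁺; anode: Cr²⁺/Cr. E°cell = +2.29 V, n = 6.
log K = nE°cell / 0.0592 = (6)(+2.29) / 0.0592 = 232.1.

232.1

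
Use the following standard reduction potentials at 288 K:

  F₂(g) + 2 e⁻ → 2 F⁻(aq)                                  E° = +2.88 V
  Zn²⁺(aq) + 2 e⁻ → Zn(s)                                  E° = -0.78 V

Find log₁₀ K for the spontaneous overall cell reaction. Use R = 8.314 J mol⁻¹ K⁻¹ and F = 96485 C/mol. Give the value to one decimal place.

Cathode: F₂/F⁻; anode: Zn²⁺/Zn. E°cell = (+2.88) − (-0.78) = +3.66 V, with n = 2.
ΔG° = −nFE° = −RT ln K, so ln K = nFE°/(RT) = (2)(96485)(+3.66) / ((8.314)(288)) = 294.964.
log₁₀ K = 294.964 / ln 10 = 128.1.

128.1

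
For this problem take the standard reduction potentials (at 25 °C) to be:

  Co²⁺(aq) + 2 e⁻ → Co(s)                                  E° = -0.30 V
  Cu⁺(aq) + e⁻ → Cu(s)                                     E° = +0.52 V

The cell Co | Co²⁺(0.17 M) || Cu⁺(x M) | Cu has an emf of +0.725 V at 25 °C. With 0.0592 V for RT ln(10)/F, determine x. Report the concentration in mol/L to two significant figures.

0.010 M

Cu⁺/Cu is the cathode, Co²⁺/Co the anode: E°cell = +0.82 V, n = 2.
Overall reaction: 2 Cu⁺(aq) + Co(s) → 2 Cu(s) + Co²⁺(aq); Q = [Co²⁺]^1/[Cu⁺]^2.
From E = E° − (0.0592/n) log Q: log Q = (E° − E)·n/0.0592 = (+0.82 − (+0.725))·2/0.0592 = 3.2095.
So 2·log[Cu⁺] = 1·log(0.17) − log Q = -0.7696 − (3.2095) = -3.9791; log[Cu⁺] = -3.9791 / 2 = -1.9895; [Cu⁺] = 10^(-1.9895) ≈ 0.010 M.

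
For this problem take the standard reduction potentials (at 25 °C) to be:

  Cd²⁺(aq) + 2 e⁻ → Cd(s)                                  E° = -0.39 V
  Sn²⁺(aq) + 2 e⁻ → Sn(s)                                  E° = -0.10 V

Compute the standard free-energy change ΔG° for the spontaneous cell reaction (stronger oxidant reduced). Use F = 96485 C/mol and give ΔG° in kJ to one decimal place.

Sn²⁺/Sn (E° = -0.10 V) is the cathode; Cd²⁺/Cd (E° = -0.39 V) is the anode, so E°cell = +0.29 V.
Balancing electrons gives n = 2 (lcm of 2 and 2).
ΔG° = −nFE° = −(2)(96485)(+0.29) = -55,961 J = -56.0 kJ.

-56.0 kJ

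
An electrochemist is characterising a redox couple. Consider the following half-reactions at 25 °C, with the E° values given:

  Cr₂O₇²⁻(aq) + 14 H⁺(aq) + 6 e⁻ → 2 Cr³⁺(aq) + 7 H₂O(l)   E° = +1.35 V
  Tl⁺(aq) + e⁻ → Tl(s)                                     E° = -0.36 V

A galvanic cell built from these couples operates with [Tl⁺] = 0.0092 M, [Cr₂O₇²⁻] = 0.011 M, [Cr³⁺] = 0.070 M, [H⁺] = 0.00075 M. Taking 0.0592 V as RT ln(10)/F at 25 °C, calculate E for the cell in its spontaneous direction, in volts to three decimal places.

+1.402 V

Cr₂O₇²⁻/Cr³⁺ is the cathode (higher E°), Tl⁺/Tl the anode: E°cell = +1.35 − (-0.36) = +1.71 V, n = 6.
Overall: Cr₂O₇²⁻(aq) + 14 H⁺(aq) + 6 Tl(s) → 2 Cr³⁺(aq) + 7 H₂O(l) + 6 Tl⁺(aq)
Q = [Cr³⁺]^2·[Tl⁺]^6 / ([Cr₂O₇²⁻]·[H⁺]^14); log Q = 31.181.
E = E° − (0.0592/n) log Q = +1.71 − (0.0592/6)(31.181) = +1.402 V.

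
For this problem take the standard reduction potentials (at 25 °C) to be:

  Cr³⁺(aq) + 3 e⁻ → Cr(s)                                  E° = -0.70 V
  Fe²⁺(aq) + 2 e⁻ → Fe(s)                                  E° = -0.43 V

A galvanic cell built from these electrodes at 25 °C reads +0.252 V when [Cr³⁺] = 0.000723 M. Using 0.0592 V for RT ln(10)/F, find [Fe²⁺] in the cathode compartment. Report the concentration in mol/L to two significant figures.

Fe²⁺/Fe is the cathode, Cr³⁺/Cr the anode: E°cell = +0.27 V, n = 6.
Overall reaction: 3 Fe²⁺(aq) + 2 Cr(s) → 3 Fe(s) + 2 Cr³⁺(aq); Q = [Cr³⁺]^2/[Fe²⁺]^3.
From E = E° − (0.0592/n) log Q: log Q = (E° − E)·n/0.0592 = (+0.27 − (+0.252))·6/0.0592 = 1.8243.
So 3·log[Fe²⁺] = 2·log(0.000723) − log Q = -6.2817 − (1.8243) = -8.1060; log[Fe²⁺] = -8.1060 / 3 = -2.7020; [Fe²⁺] = 10^(-2.7020) ≈ 0.0020 M.

0.0020 M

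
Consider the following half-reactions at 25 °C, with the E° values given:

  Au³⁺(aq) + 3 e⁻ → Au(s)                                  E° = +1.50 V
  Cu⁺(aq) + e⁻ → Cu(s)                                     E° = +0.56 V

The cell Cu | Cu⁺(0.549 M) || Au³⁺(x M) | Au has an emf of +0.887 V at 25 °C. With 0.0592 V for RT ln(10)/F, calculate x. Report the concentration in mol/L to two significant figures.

Au³⁺/Au is the cathode, Cu⁺/Cu the anode: E°cell = +0.94 V, n = 3.
Overall reaction: Au³⁺(aq) + 3 Cu(s) → Au(s) + 3 Cu⁺(aq); Q = [Cu⁺]^3/[Au³⁺]^1.
From E = E° − (0.0592/n) log Q: log Q = (E° − E)·n/0.0592 = (+0.94 − (+0.887))·3/0.0592 = 2.6858.
So 1·log[Au³⁺] = 3·log(0.549) − log Q = -0.7813 − (2.6858) = -3.4671; [Au³⁺] = 10^(-3.4671) ≈ 0.00034 M.

0.00034 M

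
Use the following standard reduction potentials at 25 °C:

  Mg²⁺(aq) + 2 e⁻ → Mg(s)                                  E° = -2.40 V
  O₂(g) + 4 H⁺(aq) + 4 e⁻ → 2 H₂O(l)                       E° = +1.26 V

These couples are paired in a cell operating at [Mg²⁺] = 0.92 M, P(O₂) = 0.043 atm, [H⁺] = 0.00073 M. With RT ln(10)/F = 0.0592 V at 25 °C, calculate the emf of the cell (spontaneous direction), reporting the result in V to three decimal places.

+3.455 V

O₂/H₂O is the cathode (higher E°), Mg²⁺/Mg the anode: E°cell = +1.26 − (-2.40) = +3.66 V, n = 4.
Overall: O₂(g) + 4 H⁺(aq) + 2 Mg(s) → 2 H₂O(l) + 2 Mg²⁺(aq)
Q = [Mg²⁺]^2 / (P(O₂)·[H⁺]^4); log Q = 13.841.
E = E° − (0.0592/n) log Q = +3.66 − (0.0592/4)(13.841) = +3.455 V.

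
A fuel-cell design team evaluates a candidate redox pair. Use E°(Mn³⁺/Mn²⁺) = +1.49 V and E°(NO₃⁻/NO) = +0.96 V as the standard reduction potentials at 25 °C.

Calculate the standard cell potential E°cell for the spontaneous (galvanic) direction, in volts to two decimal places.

The Mn³⁺/Mn²⁺ couple has the higher reduction potential, so it is the cathode; NO₃⁻/NO is oxidised at the anode.
E°cell = E°(cathode) − E°(anode) = (+1.49) − (+0.96) = +0.53 V.

+0.53 V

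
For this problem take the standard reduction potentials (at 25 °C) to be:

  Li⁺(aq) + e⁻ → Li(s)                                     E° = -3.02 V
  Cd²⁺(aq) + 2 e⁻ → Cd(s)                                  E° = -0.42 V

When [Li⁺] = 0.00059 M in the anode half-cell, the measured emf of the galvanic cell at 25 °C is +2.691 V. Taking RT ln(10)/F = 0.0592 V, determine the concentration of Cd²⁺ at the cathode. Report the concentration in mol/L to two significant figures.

0.00041 M

Cd²⁺/Cd is the cathode, Li⁺/Li the anode: E°cell = +2.60 V, n = 2.
Overall reaction: Cd²⁺(aq) + 2 Li(s) → Cd(s) + 2 Li⁺(aq); Q = [Li⁺]^2/[Cd²⁺]^1.
From E = E° − (0.0592/n) log Q: log Q = (E° − E)·n/0.0592 = (+2.60 − (+2.691))·2/0.0592 = -3.0743.
So 1·log[Cd²⁺] = 2·log(0.00059) − log Q = -6.4583 − (-3.0743) = -3.3840; [Cd²⁺] = 10^(-3.3840) ≈ 0.00041 M.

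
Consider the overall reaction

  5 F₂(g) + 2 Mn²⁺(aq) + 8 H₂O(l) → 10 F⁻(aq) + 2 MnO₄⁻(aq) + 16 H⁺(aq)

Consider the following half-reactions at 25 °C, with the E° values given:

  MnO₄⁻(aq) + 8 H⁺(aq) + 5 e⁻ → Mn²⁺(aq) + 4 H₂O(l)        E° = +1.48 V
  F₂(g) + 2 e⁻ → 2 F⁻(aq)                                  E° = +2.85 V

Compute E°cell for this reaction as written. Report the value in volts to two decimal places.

The F₂/F⁻ couple has the higher reduction potential, so it is the cathode; MnO₄⁻/Mn²⁺ is oxidised at the anode.
E°cell = E°(cathode) − E°(anode) = (+2.85) − (+1.48) = +1.37 V.
Since E°cell > 0, the reaction is spontaneous under standard conditions.

+1.37 V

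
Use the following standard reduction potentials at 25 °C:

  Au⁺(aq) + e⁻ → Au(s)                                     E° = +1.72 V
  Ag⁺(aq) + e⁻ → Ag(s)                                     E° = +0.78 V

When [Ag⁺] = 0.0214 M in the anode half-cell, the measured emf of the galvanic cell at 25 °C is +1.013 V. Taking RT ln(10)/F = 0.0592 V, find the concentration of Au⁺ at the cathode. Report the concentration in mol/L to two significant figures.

Au⁺/Au is the cathode, Ag⁺/Ag the anode: E°cell = +0.94 V, n = 1.
Overall reaction: Au⁺(aq) + Ag(s) → Au(s) + Ag⁺(aq); Q = [Ag⁺]^1/[Au⁺]^1.
From E = E° − (0.0592/n) log Q: log Q = (E° − E)·n/0.0592 = (+0.94 − (+1.013))·1/0.0592 = -1.2331.
So 1·log[Au⁺] = 1·log(0.0214) − log Q = -1.6696 − (-1.2331) = -0.4365; [Au⁺] = 10^(-0.4365) ≈ 0.37 M.

0.37 M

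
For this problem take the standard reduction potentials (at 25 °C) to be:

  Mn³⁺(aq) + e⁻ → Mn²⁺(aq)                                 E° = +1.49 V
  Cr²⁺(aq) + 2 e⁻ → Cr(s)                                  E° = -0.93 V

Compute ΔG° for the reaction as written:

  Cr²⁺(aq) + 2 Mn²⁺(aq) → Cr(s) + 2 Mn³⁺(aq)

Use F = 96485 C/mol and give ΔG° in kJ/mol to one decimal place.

+467.0 kJ/mol

As written, Cr²⁺/Cr is reduced (cathode) and Mn³⁺/Mn²⁺ is oxidised (anode), so E°cell = (-0.93) − (+1.49) = -2.42 V.
Balancing electrons gives n = 2.
ΔG° = −nFE° = −(2)(96485)(-2.42) = 466,987 J = +467.0 kJ/mol.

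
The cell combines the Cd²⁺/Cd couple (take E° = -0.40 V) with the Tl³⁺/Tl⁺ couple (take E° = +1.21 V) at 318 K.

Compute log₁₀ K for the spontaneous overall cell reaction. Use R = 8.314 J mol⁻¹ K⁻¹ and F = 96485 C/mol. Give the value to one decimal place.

Cathode: Tl³⁺/Tl⁺; anode: Cd²⁺/Cd. E°cell = (+1.21) − (-0.40) = +1.61 V, with n = 2.
ΔG° = −nFE° = −RT ln K, so ln K = nFE°/(RT) = (2)(96485)(+1.61) / ((8.314)(318)) = 117.511.
log₁₀ K = 117.511 / ln 10 = 51.0.

51.0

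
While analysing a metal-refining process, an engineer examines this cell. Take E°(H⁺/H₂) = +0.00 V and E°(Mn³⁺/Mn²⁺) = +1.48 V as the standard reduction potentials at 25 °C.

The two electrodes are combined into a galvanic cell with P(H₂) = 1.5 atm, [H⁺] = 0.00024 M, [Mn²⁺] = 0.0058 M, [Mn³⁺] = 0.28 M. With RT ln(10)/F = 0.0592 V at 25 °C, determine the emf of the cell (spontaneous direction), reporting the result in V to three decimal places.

Mn³⁺/Mn²⁺ is the cathode (higher E°), H⁺/H₂ the anode: E°cell = +1.48 − (+0.00) = +1.48 V, n = 2.
Overall: 2 Mn³⁺(aq) + H₂(g) → 2 Mn²⁺(aq) + 2 H⁺(aq)
Q = [Mn²⁺]^2·[H⁺]^2 / ([Mn³⁺]^2·P(H₂)); log Q = -10.783.
E = E° − (0.0592/n) log Q = +1.48 − (0.0592/2)(-10.783) = +1.799 V.

+1.799 V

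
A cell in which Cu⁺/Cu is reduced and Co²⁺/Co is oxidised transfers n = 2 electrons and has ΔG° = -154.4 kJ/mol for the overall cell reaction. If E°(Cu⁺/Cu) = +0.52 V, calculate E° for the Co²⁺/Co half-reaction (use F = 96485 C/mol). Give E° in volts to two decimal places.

E°cell = −ΔG°/(nF) = −(-154.4×10³)/((2)(96485)) = +0.800 V.
Since Cu⁺/Cu is the cathode and Co²⁺/Co the anode, E°cell = E°(Cu⁺/Cu) − E°(Co²⁺/Co).
So E°(Co²⁺/Co) = E°(Cu⁺/Cu) − E°cell = (+0.52) − (+0.800) = -0.28 V.

-0.28 V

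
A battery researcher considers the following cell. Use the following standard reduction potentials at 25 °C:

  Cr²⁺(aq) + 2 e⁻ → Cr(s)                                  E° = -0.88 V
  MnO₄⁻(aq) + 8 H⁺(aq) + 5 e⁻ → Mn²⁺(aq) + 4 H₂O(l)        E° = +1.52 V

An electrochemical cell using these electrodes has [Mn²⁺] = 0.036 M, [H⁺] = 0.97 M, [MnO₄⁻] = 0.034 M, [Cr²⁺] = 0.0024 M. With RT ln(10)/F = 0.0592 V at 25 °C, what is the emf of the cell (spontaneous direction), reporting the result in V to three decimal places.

+2.476 V

MnO₄⁻/Mn²⁺ is the cathode (higher E°), Cr²⁺/Cr the anode: E°cell = +1.52 − (-0.88) = +2.40 V, n = 10.
Overall: 2 MnO₄⁻(aq) + 16 H⁺(aq) + 5 Cr(s) → 2 Mn²⁺(aq) + 8 H₂O(l) + 5 Cr²⁺(aq)
Q = [Mn²⁺]^2·[Cr²⁺]^5 / ([MnO₄⁻]^2·[H⁺]^16); log Q = -12.838.
E = E° − (0.0592/n) log Q = +2.40 − (0.0592/10)(-12.838) = +2.476 V.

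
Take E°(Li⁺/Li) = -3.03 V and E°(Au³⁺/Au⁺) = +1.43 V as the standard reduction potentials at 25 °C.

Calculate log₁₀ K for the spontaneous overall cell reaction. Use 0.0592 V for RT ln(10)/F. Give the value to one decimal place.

Cathode: Au³⁺/Au⁺; anode: Li⁺/Li. E°cell = +4.46 V, n = 2.
log K = nE°cell / 0.0592 = (2)(+4.46) / 0.0592 = 150.7.

150.7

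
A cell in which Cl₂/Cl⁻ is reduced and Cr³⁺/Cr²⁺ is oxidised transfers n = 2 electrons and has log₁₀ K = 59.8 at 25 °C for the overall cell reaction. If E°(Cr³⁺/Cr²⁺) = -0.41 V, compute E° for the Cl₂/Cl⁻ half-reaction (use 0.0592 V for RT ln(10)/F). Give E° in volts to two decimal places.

E°cell = (0.0592/n)·log K = (0.0592/2)(59.8) = +1.770 V.
Since Cl₂/Cl⁻ is the cathode and Cr³⁺/Cr²⁺ the anode, E°cell = E°(Cl₂/Cl⁻) − E°(Cr³⁺/Cr²⁺).
So E°(Cl₂/Cl⁻) = E°cell + E°(Cr³⁺/Cr²⁺) = +1.770 + (-0.41) = +1.36 V.

+1.36 V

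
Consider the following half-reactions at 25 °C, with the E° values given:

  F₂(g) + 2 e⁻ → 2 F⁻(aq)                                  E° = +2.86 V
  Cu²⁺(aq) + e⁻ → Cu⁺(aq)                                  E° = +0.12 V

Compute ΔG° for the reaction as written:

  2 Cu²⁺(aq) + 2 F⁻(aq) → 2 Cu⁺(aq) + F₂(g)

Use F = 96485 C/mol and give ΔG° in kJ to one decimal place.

+528.7 kJ

As written, Cu²⁺/Cu⁺ is reduced (cathode) and F₂/F⁻ is oxidised (anode), so E°cell = (+0.12) − (+2.86) = -2.74 V.
Balancing electrons gives n = 2.
ΔG° = −nFE° = −(2)(96485)(-2.74) = 528,738 J = +528.7 kJ.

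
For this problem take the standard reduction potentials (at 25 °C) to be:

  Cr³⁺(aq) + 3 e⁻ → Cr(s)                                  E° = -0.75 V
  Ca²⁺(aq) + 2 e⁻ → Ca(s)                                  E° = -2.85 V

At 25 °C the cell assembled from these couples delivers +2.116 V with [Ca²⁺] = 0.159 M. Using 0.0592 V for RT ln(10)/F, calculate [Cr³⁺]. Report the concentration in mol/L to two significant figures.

Cr³⁺/Cr is the cathode, Ca²⁺/Ca the anode: E°cell = +2.10 V, n = 6.
Overall reaction: 2 Cr³⁺(aq) + 3 Ca(s) → 2 Cr(s) + 3 Ca²⁺(aq); Q = [Ca²⁺]^3/[Cr³⁺]^2.
From E = E° − (0.0592/n) log Q: log Q = (E° − E)·n/0.0592 = (+2.10 − (+2.116))·6/0.0592 = -1.6216.
So 2·log[Cr³⁺] = 3·log(0.159) − log Q = -2.3958 − (-1.6216) = -0.7742; log[Cr³⁺] = -0.7742 / 2 = -0.3871; [Cr³⁺] = 10^(-0.3871) ≈ 0.41 M.

0.41 M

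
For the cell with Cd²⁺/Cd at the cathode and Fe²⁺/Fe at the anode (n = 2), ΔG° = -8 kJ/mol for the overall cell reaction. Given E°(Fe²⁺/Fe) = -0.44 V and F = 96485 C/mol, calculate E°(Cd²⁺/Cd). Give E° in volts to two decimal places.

-0.40 V

E°cell = −ΔG°/(nF) = −(-8×10³)/((2)(96485)) = +0.041 V.
Since Cd²⁺/Cd is the cathode and Fe²⁺/Fe the anode, E°cell = E°(Cd²⁺/Cd) − E°(Fe²⁺/Fe).
So E°(Cd²⁺/Cd) = E°cell + E°(Fe²⁺/Fe) = +0.041 + (-0.44) = -0.40 V.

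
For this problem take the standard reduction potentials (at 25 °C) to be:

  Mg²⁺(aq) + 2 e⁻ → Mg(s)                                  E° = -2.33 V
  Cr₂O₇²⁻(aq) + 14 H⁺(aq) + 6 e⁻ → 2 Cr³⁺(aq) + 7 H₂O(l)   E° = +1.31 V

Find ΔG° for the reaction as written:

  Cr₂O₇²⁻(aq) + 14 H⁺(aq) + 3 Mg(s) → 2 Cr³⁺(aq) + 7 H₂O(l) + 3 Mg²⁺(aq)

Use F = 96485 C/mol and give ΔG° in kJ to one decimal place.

As written, Cr₂O₇²⁻/Cr³⁺ is reduced (cathode) and Mg²⁺/Mg is oxidised (anode), so E°cell = (+1.31) − (-2.33) = +3.64 V.
Balancing electrons gives n = 6.
ΔG° = −nFE° = −(6)(96485)(+3.64) = -2,107,232 J = -2107.2 kJ.

-2107.2 kJ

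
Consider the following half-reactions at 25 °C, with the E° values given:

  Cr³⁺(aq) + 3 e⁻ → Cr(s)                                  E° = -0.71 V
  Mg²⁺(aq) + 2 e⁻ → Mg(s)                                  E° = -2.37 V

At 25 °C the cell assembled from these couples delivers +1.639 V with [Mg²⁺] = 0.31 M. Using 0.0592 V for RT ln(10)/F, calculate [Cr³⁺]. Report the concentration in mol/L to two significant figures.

0.015 M

Cr³⁺/Cr is the cathode, Mg²⁺/Mg the anode: E°cell = +1.66 V, n = 6.
Overall reaction: 2 Cr³⁺(aq) + 3 Mg(s) → 2 Cr(s) + 3 Mg²⁺(aq); Q = [Mg²⁺]^3/[Cr³⁺]^2.
From E = E° − (0.0592/n) log Q: log Q = (E° − E)·n/0.0592 = (+1.66 − (+1.639))·6/0.0592 = 2.1284.
So 2·log[Cr³⁺] = 3·log(0.31) − log Q = -1.5259 − (2.1284) = -3.6543; log[Cr³⁺] = -3.6543 / 2 = -1.8272; [Cr³⁺] = 10^(-1.8272) ≈ 0.015 M.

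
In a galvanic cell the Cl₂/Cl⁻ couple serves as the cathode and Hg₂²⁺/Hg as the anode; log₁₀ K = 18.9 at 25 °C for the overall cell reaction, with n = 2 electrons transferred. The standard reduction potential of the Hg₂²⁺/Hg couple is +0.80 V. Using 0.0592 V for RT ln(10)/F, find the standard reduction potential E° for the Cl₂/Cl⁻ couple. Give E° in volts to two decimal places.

E°cell = (0.0592/n)·log K = (0.0592/2)(18.9) = +0.559 V.
Since Cl₂/Cl⁻ is the cathode and Hg₂²⁺/Hg the anode, E°cell = E°(Cl₂/Cl⁻) − E°(Hg₂²⁺/Hg).
So E°(Cl₂/Cl⁻) = E°cell + E°(Hg₂²⁺/Hg) = +0.559 + (+0.80) = +1.36 V.

+1.36 V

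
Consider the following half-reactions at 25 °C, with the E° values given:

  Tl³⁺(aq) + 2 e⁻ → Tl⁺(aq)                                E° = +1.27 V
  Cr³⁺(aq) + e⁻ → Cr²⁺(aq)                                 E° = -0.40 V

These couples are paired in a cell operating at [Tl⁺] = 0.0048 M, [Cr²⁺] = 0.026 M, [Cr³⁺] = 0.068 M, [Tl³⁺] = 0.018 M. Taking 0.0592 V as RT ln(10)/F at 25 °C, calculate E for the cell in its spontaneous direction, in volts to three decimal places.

+1.662 V

Tl³⁺/Tl⁺ is the cathode (higher E°), Cr³⁺/Cr²⁺ the anode: E°cell = +1.27 − (-0.40) = +1.67 V, n = 2.
Overall: Tl³⁺(aq) + 2 Cr²⁺(aq) → Tl⁺(aq) + 2 Cr³⁺(aq)
Q = [Tl⁺]·[Cr³⁺]^2 / ([Tl³⁺]·[Cr²⁺]^2); log Q = 0.261.
E = E° − (0.0592/n) log Q = +1.67 − (0.0592/2)(0.261) = +1.662 V.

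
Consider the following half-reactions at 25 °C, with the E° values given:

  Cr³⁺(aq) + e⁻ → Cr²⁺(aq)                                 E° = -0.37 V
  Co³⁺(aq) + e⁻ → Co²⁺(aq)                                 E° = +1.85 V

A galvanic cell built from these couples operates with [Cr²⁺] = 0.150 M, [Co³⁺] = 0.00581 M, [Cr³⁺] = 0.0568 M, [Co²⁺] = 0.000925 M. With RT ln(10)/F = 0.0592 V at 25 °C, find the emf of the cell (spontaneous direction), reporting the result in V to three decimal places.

Co³⁺/Co²⁺ is the cathode (higher E°), Cr³⁺/Cr²⁺ the anode: E°cell = +1.85 − (-0.37) = +2.22 V, n = 1.
Overall: Co³⁺(aq) + Cr²⁺(aq) → Co²⁺(aq) + Cr³⁺(aq)
Q = [Co²⁺]·[Cr³⁺] / ([Co³⁺]·[Cr²⁺]); log Q = -1.220.
E = E° − (0.0592/n) log Q = +2.22 − (0.0592/1)(-1.220) = +2.292 V.

+2.292 V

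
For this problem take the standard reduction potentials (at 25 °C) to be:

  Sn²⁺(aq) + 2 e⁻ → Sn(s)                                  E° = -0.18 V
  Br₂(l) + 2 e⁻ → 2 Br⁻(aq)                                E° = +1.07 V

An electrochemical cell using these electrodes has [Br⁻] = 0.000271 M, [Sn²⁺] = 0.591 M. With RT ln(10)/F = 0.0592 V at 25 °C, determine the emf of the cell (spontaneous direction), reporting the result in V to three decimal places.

+1.468 V

Br₂/Br⁻ is the cathode (higher E°), Sn²⁺/Sn the anode: E°cell = +1.07 − (-0.18) = +1.25 V, n = 2.
Overall: Br₂(l) + Sn(s) → 2 Br⁻(aq) + Sn²⁺(aq)
Q = [Br⁻]^2·[Sn²⁺]; log Q = -7.362.
E = E° − (0.0592/n) log Q = +1.25 − (0.0592/2)(-7.362) = +1.468 V.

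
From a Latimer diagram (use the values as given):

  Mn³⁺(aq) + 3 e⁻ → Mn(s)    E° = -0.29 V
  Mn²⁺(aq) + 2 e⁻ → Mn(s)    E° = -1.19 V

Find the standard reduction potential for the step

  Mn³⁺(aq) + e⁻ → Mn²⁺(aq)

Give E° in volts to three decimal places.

Sequential free energies add, so n₃E°₃ = n₁E°₁ + n₂E°₂.
With n₃ = 3, and the known step contributing 2×(-1.19) V, the unknown satisfies 1·E° = 3×(-0.29) − 2×(-1.19) = +1.510.
E° = +1.510 / 1 = +1.510 V.

+1.510 V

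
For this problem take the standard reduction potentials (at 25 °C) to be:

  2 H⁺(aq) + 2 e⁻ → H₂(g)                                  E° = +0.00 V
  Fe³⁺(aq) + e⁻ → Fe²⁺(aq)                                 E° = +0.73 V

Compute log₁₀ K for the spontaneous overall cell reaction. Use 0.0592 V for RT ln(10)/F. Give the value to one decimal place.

24.7

Cathode: Fe³⁺/Fe²⁺; anode: H⁺/H₂. E°cell = +0.73 V, n = 2.
log K = nE°cell / 0.0592 = (2)(+0.73) / 0.0592 = 24.7.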